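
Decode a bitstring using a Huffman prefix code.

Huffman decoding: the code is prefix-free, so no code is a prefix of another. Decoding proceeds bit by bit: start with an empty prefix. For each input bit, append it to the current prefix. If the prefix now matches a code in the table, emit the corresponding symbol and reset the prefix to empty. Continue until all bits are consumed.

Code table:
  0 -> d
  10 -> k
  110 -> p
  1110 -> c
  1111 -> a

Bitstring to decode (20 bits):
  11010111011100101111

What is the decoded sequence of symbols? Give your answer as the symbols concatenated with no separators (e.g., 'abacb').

Bit 0: prefix='1' (no match yet)
Bit 1: prefix='11' (no match yet)
Bit 2: prefix='110' -> emit 'p', reset
Bit 3: prefix='1' (no match yet)
Bit 4: prefix='10' -> emit 'k', reset
Bit 5: prefix='1' (no match yet)
Bit 6: prefix='11' (no match yet)
Bit 7: prefix='111' (no match yet)
Bit 8: prefix='1110' -> emit 'c', reset
Bit 9: prefix='1' (no match yet)
Bit 10: prefix='11' (no match yet)
Bit 11: prefix='111' (no match yet)
Bit 12: prefix='1110' -> emit 'c', reset
Bit 13: prefix='0' -> emit 'd', reset
Bit 14: prefix='1' (no match yet)
Bit 15: prefix='10' -> emit 'k', reset
Bit 16: prefix='1' (no match yet)
Bit 17: prefix='11' (no match yet)
Bit 18: prefix='111' (no match yet)
Bit 19: prefix='1111' -> emit 'a', reset

Answer: pkccdka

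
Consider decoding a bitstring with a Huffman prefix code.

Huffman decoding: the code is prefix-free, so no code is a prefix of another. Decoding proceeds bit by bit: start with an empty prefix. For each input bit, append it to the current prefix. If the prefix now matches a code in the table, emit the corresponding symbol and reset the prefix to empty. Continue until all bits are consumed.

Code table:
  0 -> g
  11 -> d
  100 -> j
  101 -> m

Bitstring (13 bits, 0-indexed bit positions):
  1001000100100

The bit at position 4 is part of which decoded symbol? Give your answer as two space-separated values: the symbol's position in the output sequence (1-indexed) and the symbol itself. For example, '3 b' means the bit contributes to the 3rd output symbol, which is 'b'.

Bit 0: prefix='1' (no match yet)
Bit 1: prefix='10' (no match yet)
Bit 2: prefix='100' -> emit 'j', reset
Bit 3: prefix='1' (no match yet)
Bit 4: prefix='10' (no match yet)
Bit 5: prefix='100' -> emit 'j', reset
Bit 6: prefix='0' -> emit 'g', reset
Bit 7: prefix='1' (no match yet)
Bit 8: prefix='10' (no match yet)

Answer: 2 j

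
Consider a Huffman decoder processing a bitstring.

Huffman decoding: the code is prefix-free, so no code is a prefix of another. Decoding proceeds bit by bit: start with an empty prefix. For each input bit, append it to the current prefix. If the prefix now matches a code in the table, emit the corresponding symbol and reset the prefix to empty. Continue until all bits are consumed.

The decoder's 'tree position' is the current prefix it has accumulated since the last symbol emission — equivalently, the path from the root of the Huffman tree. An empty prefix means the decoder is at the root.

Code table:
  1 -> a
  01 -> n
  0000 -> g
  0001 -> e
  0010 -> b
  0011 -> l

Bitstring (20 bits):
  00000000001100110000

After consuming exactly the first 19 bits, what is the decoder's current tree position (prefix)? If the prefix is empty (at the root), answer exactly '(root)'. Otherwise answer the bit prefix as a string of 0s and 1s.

Answer: 000

Derivation:
Bit 0: prefix='0' (no match yet)
Bit 1: prefix='00' (no match yet)
Bit 2: prefix='000' (no match yet)
Bit 3: prefix='0000' -> emit 'g', reset
Bit 4: prefix='0' (no match yet)
Bit 5: prefix='00' (no match yet)
Bit 6: prefix='000' (no match yet)
Bit 7: prefix='0000' -> emit 'g', reset
Bit 8: prefix='0' (no match yet)
Bit 9: prefix='00' (no match yet)
Bit 10: prefix='001' (no match yet)
Bit 11: prefix='0011' -> emit 'l', reset
Bit 12: prefix='0' (no match yet)
Bit 13: prefix='00' (no match yet)
Bit 14: prefix='001' (no match yet)
Bit 15: prefix='0011' -> emit 'l', reset
Bit 16: prefix='0' (no match yet)
Bit 17: prefix='00' (no match yet)
Bit 18: prefix='000' (no match yet)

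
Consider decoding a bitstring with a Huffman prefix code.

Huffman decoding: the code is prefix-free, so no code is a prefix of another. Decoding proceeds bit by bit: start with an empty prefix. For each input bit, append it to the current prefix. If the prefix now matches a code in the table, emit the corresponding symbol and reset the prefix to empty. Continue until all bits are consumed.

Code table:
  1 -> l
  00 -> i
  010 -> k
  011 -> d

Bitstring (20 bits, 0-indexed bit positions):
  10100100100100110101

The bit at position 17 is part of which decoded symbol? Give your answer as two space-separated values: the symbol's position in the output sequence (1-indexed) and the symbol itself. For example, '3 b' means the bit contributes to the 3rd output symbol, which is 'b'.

Answer: 7 k

Derivation:
Bit 0: prefix='1' -> emit 'l', reset
Bit 1: prefix='0' (no match yet)
Bit 2: prefix='01' (no match yet)
Bit 3: prefix='010' -> emit 'k', reset
Bit 4: prefix='0' (no match yet)
Bit 5: prefix='01' (no match yet)
Bit 6: prefix='010' -> emit 'k', reset
Bit 7: prefix='0' (no match yet)
Bit 8: prefix='01' (no match yet)
Bit 9: prefix='010' -> emit 'k', reset
Bit 10: prefix='0' (no match yet)
Bit 11: prefix='01' (no match yet)
Bit 12: prefix='010' -> emit 'k', reset
Bit 13: prefix='0' (no match yet)
Bit 14: prefix='01' (no match yet)
Bit 15: prefix='011' -> emit 'd', reset
Bit 16: prefix='0' (no match yet)
Bit 17: prefix='01' (no match yet)
Bit 18: prefix='010' -> emit 'k', reset
Bit 19: prefix='1' -> emit 'l', reset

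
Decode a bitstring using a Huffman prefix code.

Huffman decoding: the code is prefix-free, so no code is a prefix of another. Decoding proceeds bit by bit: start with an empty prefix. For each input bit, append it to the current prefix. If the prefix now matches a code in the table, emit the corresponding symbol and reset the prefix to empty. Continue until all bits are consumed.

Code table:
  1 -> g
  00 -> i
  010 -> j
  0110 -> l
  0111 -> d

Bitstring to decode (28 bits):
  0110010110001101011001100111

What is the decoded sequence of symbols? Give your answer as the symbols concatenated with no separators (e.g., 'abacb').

Answer: ljggilglld

Derivation:
Bit 0: prefix='0' (no match yet)
Bit 1: prefix='01' (no match yet)
Bit 2: prefix='011' (no match yet)
Bit 3: prefix='0110' -> emit 'l', reset
Bit 4: prefix='0' (no match yet)
Bit 5: prefix='01' (no match yet)
Bit 6: prefix='010' -> emit 'j', reset
Bit 7: prefix='1' -> emit 'g', reset
Bit 8: prefix='1' -> emit 'g', reset
Bit 9: prefix='0' (no match yet)
Bit 10: prefix='00' -> emit 'i', reset
Bit 11: prefix='0' (no match yet)
Bit 12: prefix='01' (no match yet)
Bit 13: prefix='011' (no match yet)
Bit 14: prefix='0110' -> emit 'l', reset
Bit 15: prefix='1' -> emit 'g', reset
Bit 16: prefix='0' (no match yet)
Bit 17: prefix='01' (no match yet)
Bit 18: prefix='011' (no match yet)
Bit 19: prefix='0110' -> emit 'l', reset
Bit 20: prefix='0' (no match yet)
Bit 21: prefix='01' (no match yet)
Bit 22: prefix='011' (no match yet)
Bit 23: prefix='0110' -> emit 'l', reset
Bit 24: prefix='0' (no match yet)
Bit 25: prefix='01' (no match yet)
Bit 26: prefix='011' (no match yet)
Bit 27: prefix='0111' -> emit 'd', reset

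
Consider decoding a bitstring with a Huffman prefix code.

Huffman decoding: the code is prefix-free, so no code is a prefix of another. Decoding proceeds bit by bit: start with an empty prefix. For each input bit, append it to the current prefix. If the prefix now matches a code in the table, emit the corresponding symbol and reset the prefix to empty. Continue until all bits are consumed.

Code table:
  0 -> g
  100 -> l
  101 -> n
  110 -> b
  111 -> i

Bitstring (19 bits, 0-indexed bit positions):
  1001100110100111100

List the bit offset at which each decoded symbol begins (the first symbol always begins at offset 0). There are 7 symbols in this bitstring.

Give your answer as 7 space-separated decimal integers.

Bit 0: prefix='1' (no match yet)
Bit 1: prefix='10' (no match yet)
Bit 2: prefix='100' -> emit 'l', reset
Bit 3: prefix='1' (no match yet)
Bit 4: prefix='11' (no match yet)
Bit 5: prefix='110' -> emit 'b', reset
Bit 6: prefix='0' -> emit 'g', reset
Bit 7: prefix='1' (no match yet)
Bit 8: prefix='11' (no match yet)
Bit 9: prefix='110' -> emit 'b', reset
Bit 10: prefix='1' (no match yet)
Bit 11: prefix='10' (no match yet)
Bit 12: prefix='100' -> emit 'l', reset
Bit 13: prefix='1' (no match yet)
Bit 14: prefix='11' (no match yet)
Bit 15: prefix='111' -> emit 'i', reset
Bit 16: prefix='1' (no match yet)
Bit 17: prefix='10' (no match yet)
Bit 18: prefix='100' -> emit 'l', reset

Answer: 0 3 6 7 10 13 16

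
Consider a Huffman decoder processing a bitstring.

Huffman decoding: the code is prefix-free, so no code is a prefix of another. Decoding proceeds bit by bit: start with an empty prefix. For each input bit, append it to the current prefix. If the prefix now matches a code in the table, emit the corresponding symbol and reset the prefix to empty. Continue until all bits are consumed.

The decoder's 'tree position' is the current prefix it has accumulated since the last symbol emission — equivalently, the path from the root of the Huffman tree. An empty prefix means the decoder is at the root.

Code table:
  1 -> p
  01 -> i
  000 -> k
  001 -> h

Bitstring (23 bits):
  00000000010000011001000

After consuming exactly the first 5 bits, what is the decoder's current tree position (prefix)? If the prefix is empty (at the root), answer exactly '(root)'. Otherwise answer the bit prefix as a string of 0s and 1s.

Answer: 00

Derivation:
Bit 0: prefix='0' (no match yet)
Bit 1: prefix='00' (no match yet)
Bit 2: prefix='000' -> emit 'k', reset
Bit 3: prefix='0' (no match yet)
Bit 4: prefix='00' (no match yet)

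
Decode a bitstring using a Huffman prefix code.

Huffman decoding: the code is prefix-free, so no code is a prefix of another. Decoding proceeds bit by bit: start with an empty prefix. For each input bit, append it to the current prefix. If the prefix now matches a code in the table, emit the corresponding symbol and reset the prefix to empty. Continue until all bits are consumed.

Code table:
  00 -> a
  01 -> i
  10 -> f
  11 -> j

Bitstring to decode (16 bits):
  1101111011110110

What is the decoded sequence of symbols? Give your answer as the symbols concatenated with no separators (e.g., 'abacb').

Answer: jijfjjif

Derivation:
Bit 0: prefix='1' (no match yet)
Bit 1: prefix='11' -> emit 'j', reset
Bit 2: prefix='0' (no match yet)
Bit 3: prefix='01' -> emit 'i', reset
Bit 4: prefix='1' (no match yet)
Bit 5: prefix='11' -> emit 'j', reset
Bit 6: prefix='1' (no match yet)
Bit 7: prefix='10' -> emit 'f', reset
Bit 8: prefix='1' (no match yet)
Bit 9: prefix='11' -> emit 'j', reset
Bit 10: prefix='1' (no match yet)
Bit 11: prefix='11' -> emit 'j', reset
Bit 12: prefix='0' (no match yet)
Bit 13: prefix='01' -> emit 'i', reset
Bit 14: prefix='1' (no match yet)
Bit 15: prefix='10' -> emit 'f', reset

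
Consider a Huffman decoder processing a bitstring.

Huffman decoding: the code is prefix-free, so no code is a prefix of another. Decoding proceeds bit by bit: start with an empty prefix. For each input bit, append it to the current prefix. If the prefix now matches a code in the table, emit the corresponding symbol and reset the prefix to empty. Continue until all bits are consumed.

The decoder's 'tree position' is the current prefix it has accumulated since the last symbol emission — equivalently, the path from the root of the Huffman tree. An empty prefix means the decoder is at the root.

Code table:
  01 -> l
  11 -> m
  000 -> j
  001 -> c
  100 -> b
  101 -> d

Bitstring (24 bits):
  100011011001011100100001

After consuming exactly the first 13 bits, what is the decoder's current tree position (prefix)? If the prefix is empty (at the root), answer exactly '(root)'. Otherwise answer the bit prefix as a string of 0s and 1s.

Bit 0: prefix='1' (no match yet)
Bit 1: prefix='10' (no match yet)
Bit 2: prefix='100' -> emit 'b', reset
Bit 3: prefix='0' (no match yet)
Bit 4: prefix='01' -> emit 'l', reset
Bit 5: prefix='1' (no match yet)
Bit 6: prefix='10' (no match yet)
Bit 7: prefix='101' -> emit 'd', reset
Bit 8: prefix='1' (no match yet)
Bit 9: prefix='10' (no match yet)
Bit 10: prefix='100' -> emit 'b', reset
Bit 11: prefix='1' (no match yet)
Bit 12: prefix='10' (no match yet)

Answer: 10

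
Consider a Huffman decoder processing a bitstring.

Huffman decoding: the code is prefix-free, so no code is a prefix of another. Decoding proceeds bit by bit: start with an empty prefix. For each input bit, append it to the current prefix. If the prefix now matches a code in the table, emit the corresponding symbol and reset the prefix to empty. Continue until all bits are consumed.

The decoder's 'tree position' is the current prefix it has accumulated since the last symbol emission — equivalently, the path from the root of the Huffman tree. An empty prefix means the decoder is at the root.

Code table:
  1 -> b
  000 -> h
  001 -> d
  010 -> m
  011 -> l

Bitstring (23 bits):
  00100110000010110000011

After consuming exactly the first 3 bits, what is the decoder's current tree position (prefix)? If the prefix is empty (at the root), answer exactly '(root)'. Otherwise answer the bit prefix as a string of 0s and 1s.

Bit 0: prefix='0' (no match yet)
Bit 1: prefix='00' (no match yet)
Bit 2: prefix='001' -> emit 'd', reset

Answer: (root)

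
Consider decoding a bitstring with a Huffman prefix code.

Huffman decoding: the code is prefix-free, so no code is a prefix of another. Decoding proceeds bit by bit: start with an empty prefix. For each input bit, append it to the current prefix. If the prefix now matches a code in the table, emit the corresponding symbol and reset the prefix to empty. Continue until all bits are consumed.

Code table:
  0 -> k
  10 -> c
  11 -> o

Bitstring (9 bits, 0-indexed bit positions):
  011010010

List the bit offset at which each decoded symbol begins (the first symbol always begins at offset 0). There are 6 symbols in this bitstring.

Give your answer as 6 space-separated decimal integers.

Answer: 0 1 3 4 6 7

Derivation:
Bit 0: prefix='0' -> emit 'k', reset
Bit 1: prefix='1' (no match yet)
Bit 2: prefix='11' -> emit 'o', reset
Bit 3: prefix='0' -> emit 'k', reset
Bit 4: prefix='1' (no match yet)
Bit 5: prefix='10' -> emit 'c', reset
Bit 6: prefix='0' -> emit 'k', reset
Bit 7: prefix='1' (no match yet)
Bit 8: prefix='10' -> emit 'c', reset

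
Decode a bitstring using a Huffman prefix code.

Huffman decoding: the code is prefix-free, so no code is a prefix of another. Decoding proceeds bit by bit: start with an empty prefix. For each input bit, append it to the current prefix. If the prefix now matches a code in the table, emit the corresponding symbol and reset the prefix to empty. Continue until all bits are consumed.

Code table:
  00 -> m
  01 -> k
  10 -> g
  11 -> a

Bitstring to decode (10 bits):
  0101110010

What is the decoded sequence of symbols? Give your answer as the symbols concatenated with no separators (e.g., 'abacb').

Bit 0: prefix='0' (no match yet)
Bit 1: prefix='01' -> emit 'k', reset
Bit 2: prefix='0' (no match yet)
Bit 3: prefix='01' -> emit 'k', reset
Bit 4: prefix='1' (no match yet)
Bit 5: prefix='11' -> emit 'a', reset
Bit 6: prefix='0' (no match yet)
Bit 7: prefix='00' -> emit 'm', reset
Bit 8: prefix='1' (no match yet)
Bit 9: prefix='10' -> emit 'g', reset

Answer: kkamg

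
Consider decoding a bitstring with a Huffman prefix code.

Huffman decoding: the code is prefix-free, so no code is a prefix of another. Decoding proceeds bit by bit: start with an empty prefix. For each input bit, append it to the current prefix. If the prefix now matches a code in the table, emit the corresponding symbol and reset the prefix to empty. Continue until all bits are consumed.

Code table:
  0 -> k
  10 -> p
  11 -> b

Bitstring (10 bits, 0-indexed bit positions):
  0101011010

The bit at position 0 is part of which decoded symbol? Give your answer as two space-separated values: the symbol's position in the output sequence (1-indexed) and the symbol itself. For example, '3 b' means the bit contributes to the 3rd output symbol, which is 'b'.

Answer: 1 k

Derivation:
Bit 0: prefix='0' -> emit 'k', reset
Bit 1: prefix='1' (no match yet)
Bit 2: prefix='10' -> emit 'p', reset
Bit 3: prefix='1' (no match yet)
Bit 4: prefix='10' -> emit 'p', reset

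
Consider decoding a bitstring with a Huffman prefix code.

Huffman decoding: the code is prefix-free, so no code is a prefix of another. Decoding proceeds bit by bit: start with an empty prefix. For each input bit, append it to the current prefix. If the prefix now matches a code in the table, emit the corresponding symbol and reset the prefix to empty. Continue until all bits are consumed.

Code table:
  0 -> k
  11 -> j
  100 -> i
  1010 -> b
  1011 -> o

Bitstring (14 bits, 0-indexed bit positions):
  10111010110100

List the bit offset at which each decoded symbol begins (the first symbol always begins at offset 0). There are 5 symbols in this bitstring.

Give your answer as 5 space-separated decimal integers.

Answer: 0 4 8 10 11

Derivation:
Bit 0: prefix='1' (no match yet)
Bit 1: prefix='10' (no match yet)
Bit 2: prefix='101' (no match yet)
Bit 3: prefix='1011' -> emit 'o', reset
Bit 4: prefix='1' (no match yet)
Bit 5: prefix='10' (no match yet)
Bit 6: prefix='101' (no match yet)
Bit 7: prefix='1010' -> emit 'b', reset
Bit 8: prefix='1' (no match yet)
Bit 9: prefix='11' -> emit 'j', reset
Bit 10: prefix='0' -> emit 'k', reset
Bit 11: prefix='1' (no match yet)
Bit 12: prefix='10' (no match yet)
Bit 13: prefix='100' -> emit 'i', reset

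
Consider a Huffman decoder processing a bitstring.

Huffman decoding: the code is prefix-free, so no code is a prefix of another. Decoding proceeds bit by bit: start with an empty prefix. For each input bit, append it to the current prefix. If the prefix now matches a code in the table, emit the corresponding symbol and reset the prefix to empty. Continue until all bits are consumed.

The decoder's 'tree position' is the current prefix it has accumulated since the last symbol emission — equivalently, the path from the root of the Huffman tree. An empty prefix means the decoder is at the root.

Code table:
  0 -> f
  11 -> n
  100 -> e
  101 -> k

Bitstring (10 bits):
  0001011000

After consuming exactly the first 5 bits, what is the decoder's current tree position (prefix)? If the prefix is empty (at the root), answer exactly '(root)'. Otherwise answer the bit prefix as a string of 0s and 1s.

Bit 0: prefix='0' -> emit 'f', reset
Bit 1: prefix='0' -> emit 'f', reset
Bit 2: prefix='0' -> emit 'f', reset
Bit 3: prefix='1' (no match yet)
Bit 4: prefix='10' (no match yet)

Answer: 10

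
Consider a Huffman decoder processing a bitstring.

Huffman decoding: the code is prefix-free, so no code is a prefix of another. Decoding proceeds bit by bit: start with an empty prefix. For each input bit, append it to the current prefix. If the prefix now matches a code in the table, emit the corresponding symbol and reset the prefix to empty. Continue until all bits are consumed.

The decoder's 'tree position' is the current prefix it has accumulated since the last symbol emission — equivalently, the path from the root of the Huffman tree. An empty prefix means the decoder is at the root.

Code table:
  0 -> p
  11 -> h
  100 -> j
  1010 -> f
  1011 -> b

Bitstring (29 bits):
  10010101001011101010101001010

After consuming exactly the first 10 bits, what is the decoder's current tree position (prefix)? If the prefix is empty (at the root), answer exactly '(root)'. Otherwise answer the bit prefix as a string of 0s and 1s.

Answer: (root)

Derivation:
Bit 0: prefix='1' (no match yet)
Bit 1: prefix='10' (no match yet)
Bit 2: prefix='100' -> emit 'j', reset
Bit 3: prefix='1' (no match yet)
Bit 4: prefix='10' (no match yet)
Bit 5: prefix='101' (no match yet)
Bit 6: prefix='1010' -> emit 'f', reset
Bit 7: prefix='1' (no match yet)
Bit 8: prefix='10' (no match yet)
Bit 9: prefix='100' -> emit 'j', reset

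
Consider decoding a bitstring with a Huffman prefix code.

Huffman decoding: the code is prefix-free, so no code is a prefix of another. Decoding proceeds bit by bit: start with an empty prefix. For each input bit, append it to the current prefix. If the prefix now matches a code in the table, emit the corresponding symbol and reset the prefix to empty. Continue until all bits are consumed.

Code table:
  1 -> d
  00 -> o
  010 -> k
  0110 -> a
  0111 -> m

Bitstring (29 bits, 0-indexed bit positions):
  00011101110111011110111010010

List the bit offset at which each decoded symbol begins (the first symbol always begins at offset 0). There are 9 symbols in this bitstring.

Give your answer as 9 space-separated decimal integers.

Bit 0: prefix='0' (no match yet)
Bit 1: prefix='00' -> emit 'o', reset
Bit 2: prefix='0' (no match yet)
Bit 3: prefix='01' (no match yet)
Bit 4: prefix='011' (no match yet)
Bit 5: prefix='0111' -> emit 'm', reset
Bit 6: prefix='0' (no match yet)
Bit 7: prefix='01' (no match yet)
Bit 8: prefix='011' (no match yet)
Bit 9: prefix='0111' -> emit 'm', reset
Bit 10: prefix='0' (no match yet)
Bit 11: prefix='01' (no match yet)
Bit 12: prefix='011' (no match yet)
Bit 13: prefix='0111' -> emit 'm', reset
Bit 14: prefix='0' (no match yet)
Bit 15: prefix='01' (no match yet)
Bit 16: prefix='011' (no match yet)
Bit 17: prefix='0111' -> emit 'm', reset
Bit 18: prefix='1' -> emit 'd', reset
Bit 19: prefix='0' (no match yet)
Bit 20: prefix='01' (no match yet)
Bit 21: prefix='011' (no match yet)
Bit 22: prefix='0111' -> emit 'm', reset
Bit 23: prefix='0' (no match yet)
Bit 24: prefix='01' (no match yet)
Bit 25: prefix='010' -> emit 'k', reset
Bit 26: prefix='0' (no match yet)
Bit 27: prefix='01' (no match yet)
Bit 28: prefix='010' -> emit 'k', reset

Answer: 0 2 6 10 14 18 19 23 26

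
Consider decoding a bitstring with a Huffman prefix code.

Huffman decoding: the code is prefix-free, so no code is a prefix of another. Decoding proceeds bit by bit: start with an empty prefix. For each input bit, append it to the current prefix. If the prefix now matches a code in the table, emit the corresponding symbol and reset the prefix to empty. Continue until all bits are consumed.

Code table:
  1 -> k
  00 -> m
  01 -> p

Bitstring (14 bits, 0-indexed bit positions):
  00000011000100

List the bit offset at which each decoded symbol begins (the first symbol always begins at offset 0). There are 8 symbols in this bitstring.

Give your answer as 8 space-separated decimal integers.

Answer: 0 2 4 6 7 8 10 12

Derivation:
Bit 0: prefix='0' (no match yet)
Bit 1: prefix='00' -> emit 'm', reset
Bit 2: prefix='0' (no match yet)
Bit 3: prefix='00' -> emit 'm', reset
Bit 4: prefix='0' (no match yet)
Bit 5: prefix='00' -> emit 'm', reset
Bit 6: prefix='1' -> emit 'k', reset
Bit 7: prefix='1' -> emit 'k', reset
Bit 8: prefix='0' (no match yet)
Bit 9: prefix='00' -> emit 'm', reset
Bit 10: prefix='0' (no match yet)
Bit 11: prefix='01' -> emit 'p', reset
Bit 12: prefix='0' (no match yet)
Bit 13: prefix='00' -> emit 'm', reset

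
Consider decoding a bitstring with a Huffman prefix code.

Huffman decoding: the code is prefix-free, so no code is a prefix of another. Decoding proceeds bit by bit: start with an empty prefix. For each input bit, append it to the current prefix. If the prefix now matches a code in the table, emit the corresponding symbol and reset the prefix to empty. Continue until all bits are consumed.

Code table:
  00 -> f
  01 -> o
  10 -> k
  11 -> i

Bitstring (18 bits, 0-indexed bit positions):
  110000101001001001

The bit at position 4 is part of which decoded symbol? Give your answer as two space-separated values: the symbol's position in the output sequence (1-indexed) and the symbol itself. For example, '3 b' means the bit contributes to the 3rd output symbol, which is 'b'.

Answer: 3 f

Derivation:
Bit 0: prefix='1' (no match yet)
Bit 1: prefix='11' -> emit 'i', reset
Bit 2: prefix='0' (no match yet)
Bit 3: prefix='00' -> emit 'f', reset
Bit 4: prefix='0' (no match yet)
Bit 5: prefix='00' -> emit 'f', reset
Bit 6: prefix='1' (no match yet)
Bit 7: prefix='10' -> emit 'k', reset
Bit 8: prefix='1' (no match yet)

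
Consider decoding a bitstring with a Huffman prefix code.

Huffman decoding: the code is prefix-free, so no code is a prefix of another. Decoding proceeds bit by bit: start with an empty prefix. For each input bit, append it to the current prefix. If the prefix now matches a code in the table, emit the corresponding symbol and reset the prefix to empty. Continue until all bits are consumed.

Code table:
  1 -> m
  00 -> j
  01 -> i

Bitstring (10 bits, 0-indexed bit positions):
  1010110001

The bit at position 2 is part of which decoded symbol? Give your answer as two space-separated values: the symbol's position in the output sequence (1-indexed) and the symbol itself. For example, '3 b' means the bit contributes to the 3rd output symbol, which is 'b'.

Bit 0: prefix='1' -> emit 'm', reset
Bit 1: prefix='0' (no match yet)
Bit 2: prefix='01' -> emit 'i', reset
Bit 3: prefix='0' (no match yet)
Bit 4: prefix='01' -> emit 'i', reset
Bit 5: prefix='1' -> emit 'm', reset
Bit 6: prefix='0' (no match yet)

Answer: 2 i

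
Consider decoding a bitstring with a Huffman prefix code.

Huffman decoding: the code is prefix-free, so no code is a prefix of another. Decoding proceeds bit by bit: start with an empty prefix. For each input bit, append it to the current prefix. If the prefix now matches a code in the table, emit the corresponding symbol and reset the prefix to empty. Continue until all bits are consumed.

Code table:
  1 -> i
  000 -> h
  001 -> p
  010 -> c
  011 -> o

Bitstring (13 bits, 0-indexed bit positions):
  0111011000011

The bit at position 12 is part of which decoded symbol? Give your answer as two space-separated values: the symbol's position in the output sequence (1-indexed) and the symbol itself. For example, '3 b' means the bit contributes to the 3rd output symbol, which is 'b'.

Bit 0: prefix='0' (no match yet)
Bit 1: prefix='01' (no match yet)
Bit 2: prefix='011' -> emit 'o', reset
Bit 3: prefix='1' -> emit 'i', reset
Bit 4: prefix='0' (no match yet)
Bit 5: prefix='01' (no match yet)
Bit 6: prefix='011' -> emit 'o', reset
Bit 7: prefix='0' (no match yet)
Bit 8: prefix='00' (no match yet)
Bit 9: prefix='000' -> emit 'h', reset
Bit 10: prefix='0' (no match yet)
Bit 11: prefix='01' (no match yet)
Bit 12: prefix='011' -> emit 'o', reset

Answer: 5 o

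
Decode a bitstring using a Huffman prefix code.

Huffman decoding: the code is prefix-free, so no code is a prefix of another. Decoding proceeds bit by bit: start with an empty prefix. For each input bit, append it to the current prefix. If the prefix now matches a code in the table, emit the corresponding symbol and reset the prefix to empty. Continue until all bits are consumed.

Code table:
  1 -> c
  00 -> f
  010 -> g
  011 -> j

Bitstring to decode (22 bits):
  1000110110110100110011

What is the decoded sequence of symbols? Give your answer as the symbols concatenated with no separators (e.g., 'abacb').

Answer: cfjjjgjfcc

Derivation:
Bit 0: prefix='1' -> emit 'c', reset
Bit 1: prefix='0' (no match yet)
Bit 2: prefix='00' -> emit 'f', reset
Bit 3: prefix='0' (no match yet)
Bit 4: prefix='01' (no match yet)
Bit 5: prefix='011' -> emit 'j', reset
Bit 6: prefix='0' (no match yet)
Bit 7: prefix='01' (no match yet)
Bit 8: prefix='011' -> emit 'j', reset
Bit 9: prefix='0' (no match yet)
Bit 10: prefix='01' (no match yet)
Bit 11: prefix='011' -> emit 'j', reset
Bit 12: prefix='0' (no match yet)
Bit 13: prefix='01' (no match yet)
Bit 14: prefix='010' -> emit 'g', reset
Bit 15: prefix='0' (no match yet)
Bit 16: prefix='01' (no match yet)
Bit 17: prefix='011' -> emit 'j', reset
Bit 18: prefix='0' (no match yet)
Bit 19: prefix='00' -> emit 'f', reset
Bit 20: prefix='1' -> emit 'c', reset
Bit 21: prefix='1' -> emit 'c', reset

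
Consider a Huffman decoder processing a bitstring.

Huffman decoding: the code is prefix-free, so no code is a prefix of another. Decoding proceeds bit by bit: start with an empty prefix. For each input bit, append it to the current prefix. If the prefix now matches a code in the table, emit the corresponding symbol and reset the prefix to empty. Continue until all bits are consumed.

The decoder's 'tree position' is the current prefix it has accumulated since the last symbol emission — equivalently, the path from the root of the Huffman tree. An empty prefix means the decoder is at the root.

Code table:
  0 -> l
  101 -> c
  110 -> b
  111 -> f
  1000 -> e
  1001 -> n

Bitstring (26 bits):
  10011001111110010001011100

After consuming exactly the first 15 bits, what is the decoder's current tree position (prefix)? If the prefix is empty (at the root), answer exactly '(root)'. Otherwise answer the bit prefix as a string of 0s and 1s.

Bit 0: prefix='1' (no match yet)
Bit 1: prefix='10' (no match yet)
Bit 2: prefix='100' (no match yet)
Bit 3: prefix='1001' -> emit 'n', reset
Bit 4: prefix='1' (no match yet)
Bit 5: prefix='10' (no match yet)
Bit 6: prefix='100' (no match yet)
Bit 7: prefix='1001' -> emit 'n', reset
Bit 8: prefix='1' (no match yet)
Bit 9: prefix='11' (no match yet)
Bit 10: prefix='111' -> emit 'f', reset
Bit 11: prefix='1' (no match yet)
Bit 12: prefix='11' (no match yet)
Bit 13: prefix='110' -> emit 'b', reset
Bit 14: prefix='0' -> emit 'l', reset

Answer: (root)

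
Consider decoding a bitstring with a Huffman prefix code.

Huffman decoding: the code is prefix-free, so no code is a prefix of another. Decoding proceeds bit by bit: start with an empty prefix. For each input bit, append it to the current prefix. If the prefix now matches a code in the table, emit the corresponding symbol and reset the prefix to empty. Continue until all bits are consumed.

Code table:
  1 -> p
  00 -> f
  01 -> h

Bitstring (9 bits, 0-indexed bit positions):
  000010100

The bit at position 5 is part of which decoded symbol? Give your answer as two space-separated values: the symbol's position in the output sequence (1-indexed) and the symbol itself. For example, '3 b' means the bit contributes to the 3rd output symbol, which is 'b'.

Answer: 4 h

Derivation:
Bit 0: prefix='0' (no match yet)
Bit 1: prefix='00' -> emit 'f', reset
Bit 2: prefix='0' (no match yet)
Bit 3: prefix='00' -> emit 'f', reset
Bit 4: prefix='1' -> emit 'p', reset
Bit 5: prefix='0' (no match yet)
Bit 6: prefix='01' -> emit 'h', reset
Bit 7: prefix='0' (no match yet)
Bit 8: prefix='00' -> emit 'f', reset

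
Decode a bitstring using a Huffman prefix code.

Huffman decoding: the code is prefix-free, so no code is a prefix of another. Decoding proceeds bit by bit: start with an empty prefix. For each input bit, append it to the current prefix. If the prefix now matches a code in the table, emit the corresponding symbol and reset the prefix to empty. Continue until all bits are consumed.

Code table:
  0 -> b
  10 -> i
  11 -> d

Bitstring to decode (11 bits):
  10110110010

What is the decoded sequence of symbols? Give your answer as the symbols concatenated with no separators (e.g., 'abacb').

Answer: idbdbbi

Derivation:
Bit 0: prefix='1' (no match yet)
Bit 1: prefix='10' -> emit 'i', reset
Bit 2: prefix='1' (no match yet)
Bit 3: prefix='11' -> emit 'd', reset
Bit 4: prefix='0' -> emit 'b', reset
Bit 5: prefix='1' (no match yet)
Bit 6: prefix='11' -> emit 'd', reset
Bit 7: prefix='0' -> emit 'b', reset
Bit 8: prefix='0' -> emit 'b', reset
Bit 9: prefix='1' (no match yet)
Bit 10: prefix='10' -> emit 'i', reset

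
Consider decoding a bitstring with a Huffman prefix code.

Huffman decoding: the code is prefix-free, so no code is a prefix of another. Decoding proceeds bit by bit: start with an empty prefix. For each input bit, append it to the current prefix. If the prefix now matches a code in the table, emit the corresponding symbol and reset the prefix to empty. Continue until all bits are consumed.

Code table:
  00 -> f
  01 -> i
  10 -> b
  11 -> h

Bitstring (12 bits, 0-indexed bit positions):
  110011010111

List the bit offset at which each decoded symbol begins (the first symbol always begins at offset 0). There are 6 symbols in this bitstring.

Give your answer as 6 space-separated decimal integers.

Answer: 0 2 4 6 8 10

Derivation:
Bit 0: prefix='1' (no match yet)
Bit 1: prefix='11' -> emit 'h', reset
Bit 2: prefix='0' (no match yet)
Bit 3: prefix='00' -> emit 'f', reset
Bit 4: prefix='1' (no match yet)
Bit 5: prefix='11' -> emit 'h', reset
Bit 6: prefix='0' (no match yet)
Bit 7: prefix='01' -> emit 'i', reset
Bit 8: prefix='0' (no match yet)
Bit 9: prefix='01' -> emit 'i', reset
Bit 10: prefix='1' (no match yet)
Bit 11: prefix='11' -> emit 'h', reset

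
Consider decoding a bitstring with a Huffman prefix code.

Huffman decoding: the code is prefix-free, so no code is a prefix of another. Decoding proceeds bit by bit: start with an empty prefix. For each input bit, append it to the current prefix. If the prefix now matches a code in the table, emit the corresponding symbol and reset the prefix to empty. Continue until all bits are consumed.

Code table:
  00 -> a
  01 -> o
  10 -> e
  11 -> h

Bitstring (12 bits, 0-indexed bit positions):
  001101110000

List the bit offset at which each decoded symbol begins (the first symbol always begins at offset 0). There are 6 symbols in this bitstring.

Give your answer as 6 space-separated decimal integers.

Answer: 0 2 4 6 8 10

Derivation:
Bit 0: prefix='0' (no match yet)
Bit 1: prefix='00' -> emit 'a', reset
Bit 2: prefix='1' (no match yet)
Bit 3: prefix='11' -> emit 'h', reset
Bit 4: prefix='0' (no match yet)
Bit 5: prefix='01' -> emit 'o', reset
Bit 6: prefix='1' (no match yet)
Bit 7: prefix='11' -> emit 'h', reset
Bit 8: prefix='0' (no match yet)
Bit 9: prefix='00' -> emit 'a', reset
Bit 10: prefix='0' (no match yet)
Bit 11: prefix='00' -> emit 'a', reset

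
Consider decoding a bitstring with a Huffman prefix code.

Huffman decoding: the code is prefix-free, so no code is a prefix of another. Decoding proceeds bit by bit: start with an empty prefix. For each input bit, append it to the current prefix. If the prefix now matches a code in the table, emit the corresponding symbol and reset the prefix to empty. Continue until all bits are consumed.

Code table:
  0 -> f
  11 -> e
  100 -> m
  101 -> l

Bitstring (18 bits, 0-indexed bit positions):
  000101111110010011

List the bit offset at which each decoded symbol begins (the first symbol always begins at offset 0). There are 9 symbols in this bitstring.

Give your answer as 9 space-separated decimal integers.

Bit 0: prefix='0' -> emit 'f', reset
Bit 1: prefix='0' -> emit 'f', reset
Bit 2: prefix='0' -> emit 'f', reset
Bit 3: prefix='1' (no match yet)
Bit 4: prefix='10' (no match yet)
Bit 5: prefix='101' -> emit 'l', reset
Bit 6: prefix='1' (no match yet)
Bit 7: prefix='11' -> emit 'e', reset
Bit 8: prefix='1' (no match yet)
Bit 9: prefix='11' -> emit 'e', reset
Bit 10: prefix='1' (no match yet)
Bit 11: prefix='10' (no match yet)
Bit 12: prefix='100' -> emit 'm', reset
Bit 13: prefix='1' (no match yet)
Bit 14: prefix='10' (no match yet)
Bit 15: prefix='100' -> emit 'm', reset
Bit 16: prefix='1' (no match yet)
Bit 17: prefix='11' -> emit 'e', reset

Answer: 0 1 2 3 6 8 10 13 16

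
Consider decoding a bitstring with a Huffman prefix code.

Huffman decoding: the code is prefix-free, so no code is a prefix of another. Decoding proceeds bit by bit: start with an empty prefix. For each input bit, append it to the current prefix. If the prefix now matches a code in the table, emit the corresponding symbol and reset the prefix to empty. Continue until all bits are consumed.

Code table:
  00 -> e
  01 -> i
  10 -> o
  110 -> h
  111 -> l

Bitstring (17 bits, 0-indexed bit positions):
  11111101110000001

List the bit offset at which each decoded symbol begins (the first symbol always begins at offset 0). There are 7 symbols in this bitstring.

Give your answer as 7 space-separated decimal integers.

Bit 0: prefix='1' (no match yet)
Bit 1: prefix='11' (no match yet)
Bit 2: prefix='111' -> emit 'l', reset
Bit 3: prefix='1' (no match yet)
Bit 4: prefix='11' (no match yet)
Bit 5: prefix='111' -> emit 'l', reset
Bit 6: prefix='0' (no match yet)
Bit 7: prefix='01' -> emit 'i', reset
Bit 8: prefix='1' (no match yet)
Bit 9: prefix='11' (no match yet)
Bit 10: prefix='110' -> emit 'h', reset
Bit 11: prefix='0' (no match yet)
Bit 12: prefix='00' -> emit 'e', reset
Bit 13: prefix='0' (no match yet)
Bit 14: prefix='00' -> emit 'e', reset
Bit 15: prefix='0' (no match yet)
Bit 16: prefix='01' -> emit 'i', reset

Answer: 0 3 6 8 11 13 15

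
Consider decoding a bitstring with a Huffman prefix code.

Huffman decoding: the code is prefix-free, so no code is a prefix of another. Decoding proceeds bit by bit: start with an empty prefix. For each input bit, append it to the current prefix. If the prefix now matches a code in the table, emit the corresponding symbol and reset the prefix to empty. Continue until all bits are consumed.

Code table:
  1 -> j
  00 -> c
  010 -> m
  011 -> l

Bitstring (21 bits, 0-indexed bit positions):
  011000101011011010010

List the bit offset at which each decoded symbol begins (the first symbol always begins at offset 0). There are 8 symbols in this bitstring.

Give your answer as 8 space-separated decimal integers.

Answer: 0 3 5 8 9 12 15 18

Derivation:
Bit 0: prefix='0' (no match yet)
Bit 1: prefix='01' (no match yet)
Bit 2: prefix='011' -> emit 'l', reset
Bit 3: prefix='0' (no match yet)
Bit 4: prefix='00' -> emit 'c', reset
Bit 5: prefix='0' (no match yet)
Bit 6: prefix='01' (no match yet)
Bit 7: prefix='010' -> emit 'm', reset
Bit 8: prefix='1' -> emit 'j', reset
Bit 9: prefix='0' (no match yet)
Bit 10: prefix='01' (no match yet)
Bit 11: prefix='011' -> emit 'l', reset
Bit 12: prefix='0' (no match yet)
Bit 13: prefix='01' (no match yet)
Bit 14: prefix='011' -> emit 'l', reset
Bit 15: prefix='0' (no match yet)
Bit 16: prefix='01' (no match yet)
Bit 17: prefix='010' -> emit 'm', reset
Bit 18: prefix='0' (no match yet)
Bit 19: prefix='01' (no match yet)
Bit 20: prefix='010' -> emit 'm', reset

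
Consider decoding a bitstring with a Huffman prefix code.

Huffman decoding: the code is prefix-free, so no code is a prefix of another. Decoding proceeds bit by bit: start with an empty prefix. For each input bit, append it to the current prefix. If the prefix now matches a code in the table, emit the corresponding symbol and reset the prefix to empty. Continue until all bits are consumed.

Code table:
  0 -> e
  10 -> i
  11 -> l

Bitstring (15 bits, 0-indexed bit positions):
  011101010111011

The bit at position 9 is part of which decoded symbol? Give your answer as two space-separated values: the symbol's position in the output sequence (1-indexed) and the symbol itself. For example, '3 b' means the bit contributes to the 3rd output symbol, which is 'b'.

Answer: 6 l

Derivation:
Bit 0: prefix='0' -> emit 'e', reset
Bit 1: prefix='1' (no match yet)
Bit 2: prefix='11' -> emit 'l', reset
Bit 3: prefix='1' (no match yet)
Bit 4: prefix='10' -> emit 'i', reset
Bit 5: prefix='1' (no match yet)
Bit 6: prefix='10' -> emit 'i', reset
Bit 7: prefix='1' (no match yet)
Bit 8: prefix='10' -> emit 'i', reset
Bit 9: prefix='1' (no match yet)
Bit 10: prefix='11' -> emit 'l', reset
Bit 11: prefix='1' (no match yet)
Bit 12: prefix='10' -> emit 'i', reset
Bit 13: prefix='1' (no match yet)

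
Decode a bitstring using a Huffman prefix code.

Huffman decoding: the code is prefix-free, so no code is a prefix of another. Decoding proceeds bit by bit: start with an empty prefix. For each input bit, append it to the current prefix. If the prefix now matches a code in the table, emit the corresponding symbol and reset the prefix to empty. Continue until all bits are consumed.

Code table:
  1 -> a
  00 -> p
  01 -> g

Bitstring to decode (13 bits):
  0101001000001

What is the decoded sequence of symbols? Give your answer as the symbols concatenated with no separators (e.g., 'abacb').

Bit 0: prefix='0' (no match yet)
Bit 1: prefix='01' -> emit 'g', reset
Bit 2: prefix='0' (no match yet)
Bit 3: prefix='01' -> emit 'g', reset
Bit 4: prefix='0' (no match yet)
Bit 5: prefix='00' -> emit 'p', reset
Bit 6: prefix='1' -> emit 'a', reset
Bit 7: prefix='0' (no match yet)
Bit 8: prefix='00' -> emit 'p', reset
Bit 9: prefix='0' (no match yet)
Bit 10: prefix='00' -> emit 'p', reset
Bit 11: prefix='0' (no match yet)
Bit 12: prefix='01' -> emit 'g', reset

Answer: ggpappg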